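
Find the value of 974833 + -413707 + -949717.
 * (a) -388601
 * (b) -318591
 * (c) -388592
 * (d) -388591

First: 974833 + -413707 = 561126
Then: 561126 + -949717 = -388591
d) -388591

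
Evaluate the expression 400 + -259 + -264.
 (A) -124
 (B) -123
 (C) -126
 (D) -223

First: 400 + -259 = 141
Then: 141 + -264 = -123
B) -123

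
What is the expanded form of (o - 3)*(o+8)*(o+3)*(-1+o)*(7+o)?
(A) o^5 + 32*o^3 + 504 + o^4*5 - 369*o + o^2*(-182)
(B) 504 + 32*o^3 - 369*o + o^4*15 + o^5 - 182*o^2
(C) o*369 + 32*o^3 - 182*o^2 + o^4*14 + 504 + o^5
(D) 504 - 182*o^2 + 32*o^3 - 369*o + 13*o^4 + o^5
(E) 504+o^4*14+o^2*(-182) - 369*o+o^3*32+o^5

Expanding (o - 3)*(o+8)*(o+3)*(-1+o)*(7+o):
= 504+o^4*14+o^2*(-182) - 369*o+o^3*32+o^5
E) 504+o^4*14+o^2*(-182) - 369*o+o^3*32+o^5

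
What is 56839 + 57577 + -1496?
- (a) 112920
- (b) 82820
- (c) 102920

First: 56839 + 57577 = 114416
Then: 114416 + -1496 = 112920
a) 112920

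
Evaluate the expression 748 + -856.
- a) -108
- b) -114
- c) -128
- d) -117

748 + -856 = -108
a) -108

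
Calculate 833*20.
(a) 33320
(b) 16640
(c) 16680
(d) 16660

833 * 20 = 16660
d) 16660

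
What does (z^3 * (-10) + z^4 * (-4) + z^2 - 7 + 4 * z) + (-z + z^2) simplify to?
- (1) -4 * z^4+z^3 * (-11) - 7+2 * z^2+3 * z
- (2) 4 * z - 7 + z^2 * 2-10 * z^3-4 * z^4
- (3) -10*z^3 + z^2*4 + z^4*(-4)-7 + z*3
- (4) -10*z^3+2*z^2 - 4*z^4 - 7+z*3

Adding the polynomials and combining like terms:
(z^3*(-10) + z^4*(-4) + z^2 - 7 + 4*z) + (-z + z^2)
= -10*z^3+2*z^2 - 4*z^4 - 7+z*3
4) -10*z^3+2*z^2 - 4*z^4 - 7+z*3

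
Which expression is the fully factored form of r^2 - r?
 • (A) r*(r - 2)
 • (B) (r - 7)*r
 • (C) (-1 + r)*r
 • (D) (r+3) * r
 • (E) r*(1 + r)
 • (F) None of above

We need to factor r^2 - r.
The factored form is (-1 + r)*r.
C) (-1 + r)*r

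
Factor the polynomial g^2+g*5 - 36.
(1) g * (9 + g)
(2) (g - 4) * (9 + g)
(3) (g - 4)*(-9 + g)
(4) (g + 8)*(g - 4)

We need to factor g^2+g*5 - 36.
The factored form is (g - 4) * (9 + g).
2) (g - 4) * (9 + g)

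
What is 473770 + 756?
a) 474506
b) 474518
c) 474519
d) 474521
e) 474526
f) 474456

473770 + 756 = 474526
e) 474526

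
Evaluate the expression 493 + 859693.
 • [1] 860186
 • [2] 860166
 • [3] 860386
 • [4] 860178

493 + 859693 = 860186
1) 860186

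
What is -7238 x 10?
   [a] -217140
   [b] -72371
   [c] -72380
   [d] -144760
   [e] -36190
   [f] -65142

-7238 * 10 = -72380
c) -72380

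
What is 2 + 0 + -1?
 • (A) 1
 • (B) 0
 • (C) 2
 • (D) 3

First: 2 + 0 = 2
Then: 2 + -1 = 1
A) 1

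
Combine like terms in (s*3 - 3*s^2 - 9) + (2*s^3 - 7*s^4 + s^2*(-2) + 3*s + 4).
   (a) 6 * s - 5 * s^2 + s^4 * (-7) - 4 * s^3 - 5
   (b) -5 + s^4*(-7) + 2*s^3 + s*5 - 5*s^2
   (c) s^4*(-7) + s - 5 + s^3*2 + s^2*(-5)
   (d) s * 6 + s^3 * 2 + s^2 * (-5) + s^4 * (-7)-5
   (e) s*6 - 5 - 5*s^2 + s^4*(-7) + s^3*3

Adding the polynomials and combining like terms:
(s*3 - 3*s^2 - 9) + (2*s^3 - 7*s^4 + s^2*(-2) + 3*s + 4)
= s * 6 + s^3 * 2 + s^2 * (-5) + s^4 * (-7)-5
d) s * 6 + s^3 * 2 + s^2 * (-5) + s^4 * (-7)-5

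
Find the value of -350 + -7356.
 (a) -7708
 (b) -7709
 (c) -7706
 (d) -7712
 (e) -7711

-350 + -7356 = -7706
c) -7706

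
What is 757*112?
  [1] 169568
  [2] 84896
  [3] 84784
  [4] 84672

757 * 112 = 84784
3) 84784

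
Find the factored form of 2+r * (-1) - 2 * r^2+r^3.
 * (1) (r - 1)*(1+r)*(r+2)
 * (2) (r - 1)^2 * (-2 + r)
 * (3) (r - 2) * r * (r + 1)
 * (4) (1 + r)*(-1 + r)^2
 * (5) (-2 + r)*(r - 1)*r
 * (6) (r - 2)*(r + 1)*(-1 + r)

We need to factor 2+r * (-1) - 2 * r^2+r^3.
The factored form is (r - 2)*(r + 1)*(-1 + r).
6) (r - 2)*(r + 1)*(-1 + r)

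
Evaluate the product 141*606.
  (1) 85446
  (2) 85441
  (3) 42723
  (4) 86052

141 * 606 = 85446
1) 85446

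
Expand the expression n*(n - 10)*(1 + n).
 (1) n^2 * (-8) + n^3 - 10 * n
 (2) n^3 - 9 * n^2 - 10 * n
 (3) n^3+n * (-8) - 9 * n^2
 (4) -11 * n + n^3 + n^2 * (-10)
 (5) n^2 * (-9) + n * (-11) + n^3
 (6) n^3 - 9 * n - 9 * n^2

Expanding n*(n - 10)*(1 + n):
= n^3 - 9 * n^2 - 10 * n
2) n^3 - 9 * n^2 - 10 * n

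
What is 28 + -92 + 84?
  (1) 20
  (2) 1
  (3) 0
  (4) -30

First: 28 + -92 = -64
Then: -64 + 84 = 20
1) 20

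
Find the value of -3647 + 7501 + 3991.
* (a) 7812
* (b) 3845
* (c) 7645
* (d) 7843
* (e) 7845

First: -3647 + 7501 = 3854
Then: 3854 + 3991 = 7845
e) 7845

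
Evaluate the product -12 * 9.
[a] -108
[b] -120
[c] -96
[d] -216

-12 * 9 = -108
a) -108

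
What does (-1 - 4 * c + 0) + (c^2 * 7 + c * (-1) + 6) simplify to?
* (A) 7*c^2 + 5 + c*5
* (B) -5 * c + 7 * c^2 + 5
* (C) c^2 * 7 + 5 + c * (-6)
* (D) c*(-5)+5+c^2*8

Adding the polynomials and combining like terms:
(-1 - 4*c + 0) + (c^2*7 + c*(-1) + 6)
= -5 * c + 7 * c^2 + 5
B) -5 * c + 7 * c^2 + 5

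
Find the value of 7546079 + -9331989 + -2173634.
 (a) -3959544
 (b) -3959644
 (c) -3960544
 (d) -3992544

First: 7546079 + -9331989 = -1785910
Then: -1785910 + -2173634 = -3959544
a) -3959544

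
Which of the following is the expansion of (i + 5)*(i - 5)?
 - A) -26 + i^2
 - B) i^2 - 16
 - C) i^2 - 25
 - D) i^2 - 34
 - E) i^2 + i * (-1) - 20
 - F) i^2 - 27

Expanding (i + 5)*(i - 5):
= i^2 - 25
C) i^2 - 25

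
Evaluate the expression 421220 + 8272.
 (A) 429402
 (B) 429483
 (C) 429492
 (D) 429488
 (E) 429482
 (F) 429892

421220 + 8272 = 429492
C) 429492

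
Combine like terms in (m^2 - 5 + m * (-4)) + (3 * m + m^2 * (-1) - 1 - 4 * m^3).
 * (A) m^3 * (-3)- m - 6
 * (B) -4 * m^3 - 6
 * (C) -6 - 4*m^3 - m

Adding the polynomials and combining like terms:
(m^2 - 5 + m*(-4)) + (3*m + m^2*(-1) - 1 - 4*m^3)
= -6 - 4*m^3 - m
C) -6 - 4*m^3 - m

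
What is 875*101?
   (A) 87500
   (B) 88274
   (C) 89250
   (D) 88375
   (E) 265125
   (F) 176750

875 * 101 = 88375
D) 88375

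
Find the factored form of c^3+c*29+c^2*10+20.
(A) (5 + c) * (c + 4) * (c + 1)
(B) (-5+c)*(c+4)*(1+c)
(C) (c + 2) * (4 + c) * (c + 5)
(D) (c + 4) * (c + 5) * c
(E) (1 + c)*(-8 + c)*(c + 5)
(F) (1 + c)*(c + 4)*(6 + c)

We need to factor c^3+c*29+c^2*10+20.
The factored form is (5 + c) * (c + 4) * (c + 1).
A) (5 + c) * (c + 4) * (c + 1)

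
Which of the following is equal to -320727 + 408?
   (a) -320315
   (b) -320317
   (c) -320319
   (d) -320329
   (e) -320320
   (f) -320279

-320727 + 408 = -320319
c) -320319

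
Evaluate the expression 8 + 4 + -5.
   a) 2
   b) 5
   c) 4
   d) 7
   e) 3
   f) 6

First: 8 + 4 = 12
Then: 12 + -5 = 7
d) 7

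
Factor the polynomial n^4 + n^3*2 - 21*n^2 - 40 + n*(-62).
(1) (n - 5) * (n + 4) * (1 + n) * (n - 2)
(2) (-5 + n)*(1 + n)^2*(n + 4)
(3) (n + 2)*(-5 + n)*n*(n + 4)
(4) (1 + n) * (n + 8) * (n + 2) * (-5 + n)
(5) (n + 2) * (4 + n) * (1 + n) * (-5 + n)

We need to factor n^4 + n^3*2 - 21*n^2 - 40 + n*(-62).
The factored form is (n + 2) * (4 + n) * (1 + n) * (-5 + n).
5) (n + 2) * (4 + n) * (1 + n) * (-5 + n)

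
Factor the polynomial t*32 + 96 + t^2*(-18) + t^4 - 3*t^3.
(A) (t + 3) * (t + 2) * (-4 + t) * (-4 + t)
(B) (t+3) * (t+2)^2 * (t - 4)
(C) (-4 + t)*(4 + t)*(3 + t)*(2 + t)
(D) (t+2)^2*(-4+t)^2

We need to factor t*32 + 96 + t^2*(-18) + t^4 - 3*t^3.
The factored form is (t + 3) * (t + 2) * (-4 + t) * (-4 + t).
A) (t + 3) * (t + 2) * (-4 + t) * (-4 + t)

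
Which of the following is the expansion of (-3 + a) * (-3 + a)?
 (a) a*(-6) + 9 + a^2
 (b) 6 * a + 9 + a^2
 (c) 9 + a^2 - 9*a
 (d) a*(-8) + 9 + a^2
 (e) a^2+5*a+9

Expanding (-3 + a) * (-3 + a):
= a*(-6) + 9 + a^2
a) a*(-6) + 9 + a^2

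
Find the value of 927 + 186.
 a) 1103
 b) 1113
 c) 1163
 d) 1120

927 + 186 = 1113
b) 1113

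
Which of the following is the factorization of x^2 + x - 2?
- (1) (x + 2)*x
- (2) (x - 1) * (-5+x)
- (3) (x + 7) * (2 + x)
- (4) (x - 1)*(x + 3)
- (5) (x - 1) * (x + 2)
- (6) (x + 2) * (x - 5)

We need to factor x^2 + x - 2.
The factored form is (x - 1) * (x + 2).
5) (x - 1) * (x + 2)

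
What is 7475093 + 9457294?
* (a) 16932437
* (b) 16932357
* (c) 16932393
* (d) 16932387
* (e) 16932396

7475093 + 9457294 = 16932387
d) 16932387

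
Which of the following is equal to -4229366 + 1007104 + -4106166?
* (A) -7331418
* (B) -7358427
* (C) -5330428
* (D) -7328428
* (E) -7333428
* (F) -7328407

First: -4229366 + 1007104 = -3222262
Then: -3222262 + -4106166 = -7328428
D) -7328428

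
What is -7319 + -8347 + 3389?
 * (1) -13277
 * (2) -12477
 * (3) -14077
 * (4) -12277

First: -7319 + -8347 = -15666
Then: -15666 + 3389 = -12277
4) -12277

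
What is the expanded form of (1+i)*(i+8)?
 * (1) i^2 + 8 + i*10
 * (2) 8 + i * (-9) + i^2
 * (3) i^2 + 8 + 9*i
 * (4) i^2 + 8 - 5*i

Expanding (1+i)*(i+8):
= i^2 + 8 + 9*i
3) i^2 + 8 + 9*i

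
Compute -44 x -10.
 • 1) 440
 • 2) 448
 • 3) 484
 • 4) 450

-44 * -10 = 440
1) 440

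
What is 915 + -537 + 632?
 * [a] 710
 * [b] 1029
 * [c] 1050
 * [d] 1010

First: 915 + -537 = 378
Then: 378 + 632 = 1010
d) 1010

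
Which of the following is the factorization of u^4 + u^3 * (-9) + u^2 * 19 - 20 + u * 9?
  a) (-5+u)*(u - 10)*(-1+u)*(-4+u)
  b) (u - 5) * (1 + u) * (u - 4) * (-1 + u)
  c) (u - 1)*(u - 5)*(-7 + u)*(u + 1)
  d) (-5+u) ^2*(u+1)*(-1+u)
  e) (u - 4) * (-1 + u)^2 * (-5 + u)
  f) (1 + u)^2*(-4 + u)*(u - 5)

We need to factor u^4 + u^3 * (-9) + u^2 * 19 - 20 + u * 9.
The factored form is (u - 5) * (1 + u) * (u - 4) * (-1 + u).
b) (u - 5) * (1 + u) * (u - 4) * (-1 + u)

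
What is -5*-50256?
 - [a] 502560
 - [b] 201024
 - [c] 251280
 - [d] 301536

-5 * -50256 = 251280
c) 251280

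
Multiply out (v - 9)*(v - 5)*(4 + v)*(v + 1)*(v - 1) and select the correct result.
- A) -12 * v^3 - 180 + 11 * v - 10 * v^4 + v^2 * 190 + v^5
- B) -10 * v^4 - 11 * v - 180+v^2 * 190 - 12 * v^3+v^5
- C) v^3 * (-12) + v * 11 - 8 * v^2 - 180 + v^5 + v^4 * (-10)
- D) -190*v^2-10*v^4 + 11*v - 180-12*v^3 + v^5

Expanding (v - 9)*(v - 5)*(4 + v)*(v + 1)*(v - 1):
= -12 * v^3 - 180 + 11 * v - 10 * v^4 + v^2 * 190 + v^5
A) -12 * v^3 - 180 + 11 * v - 10 * v^4 + v^2 * 190 + v^5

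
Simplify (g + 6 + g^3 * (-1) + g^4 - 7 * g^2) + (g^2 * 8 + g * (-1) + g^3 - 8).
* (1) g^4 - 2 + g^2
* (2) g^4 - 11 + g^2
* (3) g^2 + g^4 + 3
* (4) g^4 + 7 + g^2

Adding the polynomials and combining like terms:
(g + 6 + g^3*(-1) + g^4 - 7*g^2) + (g^2*8 + g*(-1) + g^3 - 8)
= g^4 - 2 + g^2
1) g^4 - 2 + g^2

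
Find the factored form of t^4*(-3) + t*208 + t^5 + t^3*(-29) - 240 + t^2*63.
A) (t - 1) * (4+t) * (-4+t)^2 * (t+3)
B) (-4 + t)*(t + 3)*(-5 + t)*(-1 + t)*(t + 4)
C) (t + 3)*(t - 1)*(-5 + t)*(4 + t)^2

We need to factor t^4*(-3) + t*208 + t^5 + t^3*(-29) - 240 + t^2*63.
The factored form is (-4 + t)*(t + 3)*(-5 + t)*(-1 + t)*(t + 4).
B) (-4 + t)*(t + 3)*(-5 + t)*(-1 + t)*(t + 4)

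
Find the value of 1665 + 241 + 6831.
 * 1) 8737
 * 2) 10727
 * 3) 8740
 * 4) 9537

First: 1665 + 241 = 1906
Then: 1906 + 6831 = 8737
1) 8737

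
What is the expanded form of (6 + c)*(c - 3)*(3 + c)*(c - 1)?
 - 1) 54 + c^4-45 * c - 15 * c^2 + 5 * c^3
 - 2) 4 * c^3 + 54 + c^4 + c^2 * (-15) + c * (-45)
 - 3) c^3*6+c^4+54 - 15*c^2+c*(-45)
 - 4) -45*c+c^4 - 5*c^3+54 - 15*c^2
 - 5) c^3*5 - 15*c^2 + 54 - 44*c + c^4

Expanding (6 + c)*(c - 3)*(3 + c)*(c - 1):
= 54 + c^4-45 * c - 15 * c^2 + 5 * c^3
1) 54 + c^4-45 * c - 15 * c^2 + 5 * c^3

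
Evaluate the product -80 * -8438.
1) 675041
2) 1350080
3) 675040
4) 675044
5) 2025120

-80 * -8438 = 675040
3) 675040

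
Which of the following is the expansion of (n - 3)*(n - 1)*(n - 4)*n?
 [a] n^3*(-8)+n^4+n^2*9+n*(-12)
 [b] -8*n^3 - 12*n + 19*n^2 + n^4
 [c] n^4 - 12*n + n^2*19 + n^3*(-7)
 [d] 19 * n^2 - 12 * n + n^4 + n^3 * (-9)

Expanding (n - 3)*(n - 1)*(n - 4)*n:
= -8*n^3 - 12*n + 19*n^2 + n^4
b) -8*n^3 - 12*n + 19*n^2 + n^4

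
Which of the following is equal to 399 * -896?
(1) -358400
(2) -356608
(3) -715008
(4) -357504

399 * -896 = -357504
4) -357504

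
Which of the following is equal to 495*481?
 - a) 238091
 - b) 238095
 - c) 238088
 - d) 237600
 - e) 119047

495 * 481 = 238095
b) 238095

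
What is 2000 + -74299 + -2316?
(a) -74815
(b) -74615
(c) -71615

First: 2000 + -74299 = -72299
Then: -72299 + -2316 = -74615
b) -74615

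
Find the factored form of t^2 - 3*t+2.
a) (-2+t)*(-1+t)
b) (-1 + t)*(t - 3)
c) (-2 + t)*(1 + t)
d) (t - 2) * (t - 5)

We need to factor t^2 - 3*t+2.
The factored form is (-2+t)*(-1+t).
a) (-2+t)*(-1+t)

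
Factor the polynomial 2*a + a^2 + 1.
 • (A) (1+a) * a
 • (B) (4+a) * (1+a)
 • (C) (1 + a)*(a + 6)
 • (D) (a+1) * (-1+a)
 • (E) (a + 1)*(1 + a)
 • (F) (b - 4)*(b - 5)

We need to factor 2*a + a^2 + 1.
The factored form is (a + 1)*(1 + a).
E) (a + 1)*(1 + a)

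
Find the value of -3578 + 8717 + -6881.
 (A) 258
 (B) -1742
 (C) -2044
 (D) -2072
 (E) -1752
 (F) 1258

First: -3578 + 8717 = 5139
Then: 5139 + -6881 = -1742
B) -1742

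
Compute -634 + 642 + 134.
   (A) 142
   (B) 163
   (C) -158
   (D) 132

First: -634 + 642 = 8
Then: 8 + 134 = 142
A) 142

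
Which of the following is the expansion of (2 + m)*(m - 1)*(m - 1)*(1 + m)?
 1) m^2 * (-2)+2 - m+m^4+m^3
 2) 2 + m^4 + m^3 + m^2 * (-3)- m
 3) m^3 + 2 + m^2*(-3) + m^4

Expanding (2 + m)*(m - 1)*(m - 1)*(1 + m):
= 2 + m^4 + m^3 + m^2 * (-3)- m
2) 2 + m^4 + m^3 + m^2 * (-3)- m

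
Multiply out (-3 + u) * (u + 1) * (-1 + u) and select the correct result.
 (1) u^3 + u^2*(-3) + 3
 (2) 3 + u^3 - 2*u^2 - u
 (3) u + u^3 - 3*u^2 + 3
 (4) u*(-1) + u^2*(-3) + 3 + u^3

Expanding (-3 + u) * (u + 1) * (-1 + u):
= u*(-1) + u^2*(-3) + 3 + u^3
4) u*(-1) + u^2*(-3) + 3 + u^3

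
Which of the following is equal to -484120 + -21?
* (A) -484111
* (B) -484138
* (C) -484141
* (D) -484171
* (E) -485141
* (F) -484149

-484120 + -21 = -484141
C) -484141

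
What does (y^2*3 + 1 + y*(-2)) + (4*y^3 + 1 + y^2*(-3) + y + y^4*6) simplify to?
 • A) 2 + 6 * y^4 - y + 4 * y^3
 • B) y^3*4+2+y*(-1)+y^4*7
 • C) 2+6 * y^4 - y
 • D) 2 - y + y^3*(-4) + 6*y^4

Adding the polynomials and combining like terms:
(y^2*3 + 1 + y*(-2)) + (4*y^3 + 1 + y^2*(-3) + y + y^4*6)
= 2 + 6 * y^4 - y + 4 * y^3
A) 2 + 6 * y^4 - y + 4 * y^3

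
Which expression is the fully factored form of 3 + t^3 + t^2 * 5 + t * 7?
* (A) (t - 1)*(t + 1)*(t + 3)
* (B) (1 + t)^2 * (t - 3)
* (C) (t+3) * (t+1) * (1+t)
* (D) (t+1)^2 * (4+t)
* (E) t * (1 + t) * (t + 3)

We need to factor 3 + t^3 + t^2 * 5 + t * 7.
The factored form is (t+3) * (t+1) * (1+t).
C) (t+3) * (t+1) * (1+t)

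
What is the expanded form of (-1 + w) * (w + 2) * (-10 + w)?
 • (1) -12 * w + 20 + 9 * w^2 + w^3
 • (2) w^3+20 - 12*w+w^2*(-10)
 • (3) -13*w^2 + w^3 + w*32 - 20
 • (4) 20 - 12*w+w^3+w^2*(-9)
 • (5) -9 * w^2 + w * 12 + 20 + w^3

Expanding (-1 + w) * (w + 2) * (-10 + w):
= 20 - 12*w+w^3+w^2*(-9)
4) 20 - 12*w+w^3+w^2*(-9)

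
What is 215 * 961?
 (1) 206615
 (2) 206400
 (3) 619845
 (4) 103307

215 * 961 = 206615
1) 206615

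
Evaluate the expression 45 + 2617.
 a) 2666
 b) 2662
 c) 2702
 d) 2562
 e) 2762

45 + 2617 = 2662
b) 2662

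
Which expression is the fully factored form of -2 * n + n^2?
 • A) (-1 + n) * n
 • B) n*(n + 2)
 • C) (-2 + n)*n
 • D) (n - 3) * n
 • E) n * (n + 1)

We need to factor -2 * n + n^2.
The factored form is (-2 + n)*n.
C) (-2 + n)*n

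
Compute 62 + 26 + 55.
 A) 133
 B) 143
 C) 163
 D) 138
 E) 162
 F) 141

First: 62 + 26 = 88
Then: 88 + 55 = 143
B) 143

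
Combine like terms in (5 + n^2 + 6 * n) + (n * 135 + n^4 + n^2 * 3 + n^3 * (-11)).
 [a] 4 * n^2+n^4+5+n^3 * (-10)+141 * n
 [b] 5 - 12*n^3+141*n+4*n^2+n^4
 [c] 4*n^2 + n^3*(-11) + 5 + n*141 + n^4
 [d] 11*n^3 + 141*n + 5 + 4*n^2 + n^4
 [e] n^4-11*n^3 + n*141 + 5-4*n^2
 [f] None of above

Adding the polynomials and combining like terms:
(5 + n^2 + 6*n) + (n*135 + n^4 + n^2*3 + n^3*(-11))
= 4*n^2 + n^3*(-11) + 5 + n*141 + n^4
c) 4*n^2 + n^3*(-11) + 5 + n*141 + n^4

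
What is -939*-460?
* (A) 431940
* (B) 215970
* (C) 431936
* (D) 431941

-939 * -460 = 431940
A) 431940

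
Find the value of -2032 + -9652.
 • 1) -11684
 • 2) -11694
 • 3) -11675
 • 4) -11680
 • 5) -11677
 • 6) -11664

-2032 + -9652 = -11684
1) -11684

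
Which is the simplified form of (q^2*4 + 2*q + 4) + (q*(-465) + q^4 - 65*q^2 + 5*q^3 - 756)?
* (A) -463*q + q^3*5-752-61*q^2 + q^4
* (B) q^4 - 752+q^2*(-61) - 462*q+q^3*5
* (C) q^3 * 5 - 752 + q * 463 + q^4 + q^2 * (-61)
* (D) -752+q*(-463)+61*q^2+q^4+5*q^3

Adding the polynomials and combining like terms:
(q^2*4 + 2*q + 4) + (q*(-465) + q^4 - 65*q^2 + 5*q^3 - 756)
= -463*q + q^3*5-752-61*q^2 + q^4
A) -463*q + q^3*5-752-61*q^2 + q^4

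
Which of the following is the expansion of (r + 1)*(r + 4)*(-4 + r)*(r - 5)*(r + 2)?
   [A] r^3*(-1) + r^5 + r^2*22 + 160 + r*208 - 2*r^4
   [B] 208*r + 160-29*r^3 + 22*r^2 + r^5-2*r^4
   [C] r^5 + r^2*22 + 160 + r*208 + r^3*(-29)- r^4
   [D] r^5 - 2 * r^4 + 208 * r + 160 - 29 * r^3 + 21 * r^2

Expanding (r + 1)*(r + 4)*(-4 + r)*(r - 5)*(r + 2):
= 208*r + 160-29*r^3 + 22*r^2 + r^5-2*r^4
B) 208*r + 160-29*r^3 + 22*r^2 + r^5-2*r^4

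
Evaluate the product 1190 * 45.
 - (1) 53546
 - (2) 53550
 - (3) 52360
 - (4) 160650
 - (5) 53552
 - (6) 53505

1190 * 45 = 53550
2) 53550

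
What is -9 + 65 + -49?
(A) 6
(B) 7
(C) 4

First: -9 + 65 = 56
Then: 56 + -49 = 7
B) 7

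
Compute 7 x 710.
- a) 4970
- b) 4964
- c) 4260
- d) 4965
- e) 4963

7 * 710 = 4970
a) 4970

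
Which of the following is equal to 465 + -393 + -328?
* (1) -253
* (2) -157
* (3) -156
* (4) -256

First: 465 + -393 = 72
Then: 72 + -328 = -256
4) -256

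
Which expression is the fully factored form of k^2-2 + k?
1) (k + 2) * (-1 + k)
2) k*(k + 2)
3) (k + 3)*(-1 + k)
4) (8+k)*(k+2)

We need to factor k^2-2 + k.
The factored form is (k + 2) * (-1 + k).
1) (k + 2) * (-1 + k)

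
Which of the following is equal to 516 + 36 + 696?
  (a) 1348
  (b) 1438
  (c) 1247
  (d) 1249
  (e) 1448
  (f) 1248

First: 516 + 36 = 552
Then: 552 + 696 = 1248
f) 1248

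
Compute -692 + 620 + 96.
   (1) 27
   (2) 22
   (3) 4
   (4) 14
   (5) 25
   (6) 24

First: -692 + 620 = -72
Then: -72 + 96 = 24
6) 24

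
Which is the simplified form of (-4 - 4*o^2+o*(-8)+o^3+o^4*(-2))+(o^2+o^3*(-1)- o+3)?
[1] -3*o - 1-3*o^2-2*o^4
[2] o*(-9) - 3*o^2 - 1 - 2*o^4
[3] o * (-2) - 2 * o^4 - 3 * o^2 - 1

Adding the polynomials and combining like terms:
(-4 - 4*o^2 + o*(-8) + o^3 + o^4*(-2)) + (o^2 + o^3*(-1) - o + 3)
= o*(-9) - 3*o^2 - 1 - 2*o^4
2) o*(-9) - 3*o^2 - 1 - 2*o^4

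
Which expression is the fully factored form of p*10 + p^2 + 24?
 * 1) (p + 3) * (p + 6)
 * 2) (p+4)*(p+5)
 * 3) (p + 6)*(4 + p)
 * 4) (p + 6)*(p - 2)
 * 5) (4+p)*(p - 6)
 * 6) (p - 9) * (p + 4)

We need to factor p*10 + p^2 + 24.
The factored form is (p + 6)*(4 + p).
3) (p + 6)*(4 + p)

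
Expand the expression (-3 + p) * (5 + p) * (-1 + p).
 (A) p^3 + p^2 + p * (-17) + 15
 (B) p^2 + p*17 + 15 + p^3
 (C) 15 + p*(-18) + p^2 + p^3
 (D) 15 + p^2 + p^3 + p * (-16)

Expanding (-3 + p) * (5 + p) * (-1 + p):
= p^3 + p^2 + p * (-17) + 15
A) p^3 + p^2 + p * (-17) + 15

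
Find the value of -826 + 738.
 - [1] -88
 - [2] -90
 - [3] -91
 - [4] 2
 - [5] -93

-826 + 738 = -88
1) -88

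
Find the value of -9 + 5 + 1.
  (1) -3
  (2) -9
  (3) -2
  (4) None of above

First: -9 + 5 = -4
Then: -4 + 1 = -3
1) -3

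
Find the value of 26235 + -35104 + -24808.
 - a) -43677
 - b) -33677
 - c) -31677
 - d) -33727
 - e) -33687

First: 26235 + -35104 = -8869
Then: -8869 + -24808 = -33677
b) -33677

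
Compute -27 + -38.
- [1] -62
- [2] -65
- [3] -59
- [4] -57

-27 + -38 = -65
2) -65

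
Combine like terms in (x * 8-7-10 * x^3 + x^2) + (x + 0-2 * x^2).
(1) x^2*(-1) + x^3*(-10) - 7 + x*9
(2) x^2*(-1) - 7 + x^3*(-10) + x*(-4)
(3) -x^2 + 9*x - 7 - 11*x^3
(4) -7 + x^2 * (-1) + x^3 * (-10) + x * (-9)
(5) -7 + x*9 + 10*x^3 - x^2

Adding the polynomials and combining like terms:
(x*8 - 7 - 10*x^3 + x^2) + (x + 0 - 2*x^2)
= x^2*(-1) + x^3*(-10) - 7 + x*9
1) x^2*(-1) + x^3*(-10) - 7 + x*9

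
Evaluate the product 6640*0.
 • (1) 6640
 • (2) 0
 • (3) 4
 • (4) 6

6640 * 0 = 0
2) 0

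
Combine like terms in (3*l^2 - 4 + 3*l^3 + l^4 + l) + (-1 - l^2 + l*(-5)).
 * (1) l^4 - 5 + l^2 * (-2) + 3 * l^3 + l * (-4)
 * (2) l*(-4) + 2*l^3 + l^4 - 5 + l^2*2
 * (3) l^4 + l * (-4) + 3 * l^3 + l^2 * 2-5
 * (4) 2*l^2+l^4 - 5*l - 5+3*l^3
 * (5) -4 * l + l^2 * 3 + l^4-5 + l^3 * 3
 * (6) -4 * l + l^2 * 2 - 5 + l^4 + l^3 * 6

Adding the polynomials and combining like terms:
(3*l^2 - 4 + 3*l^3 + l^4 + l) + (-1 - l^2 + l*(-5))
= l^4 + l * (-4) + 3 * l^3 + l^2 * 2-5
3) l^4 + l * (-4) + 3 * l^3 + l^2 * 2-5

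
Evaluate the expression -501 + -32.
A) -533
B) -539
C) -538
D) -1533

-501 + -32 = -533
A) -533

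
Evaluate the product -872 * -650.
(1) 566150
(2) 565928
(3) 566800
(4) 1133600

-872 * -650 = 566800
3) 566800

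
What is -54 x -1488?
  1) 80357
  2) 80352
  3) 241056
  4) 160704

-54 * -1488 = 80352
2) 80352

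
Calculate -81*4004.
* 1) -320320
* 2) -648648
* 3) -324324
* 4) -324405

-81 * 4004 = -324324
3) -324324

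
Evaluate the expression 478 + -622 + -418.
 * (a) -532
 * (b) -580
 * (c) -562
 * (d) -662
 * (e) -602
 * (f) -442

First: 478 + -622 = -144
Then: -144 + -418 = -562
c) -562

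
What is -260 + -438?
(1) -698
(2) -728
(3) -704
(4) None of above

-260 + -438 = -698
1) -698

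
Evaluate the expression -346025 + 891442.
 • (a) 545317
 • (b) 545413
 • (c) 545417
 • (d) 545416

-346025 + 891442 = 545417
c) 545417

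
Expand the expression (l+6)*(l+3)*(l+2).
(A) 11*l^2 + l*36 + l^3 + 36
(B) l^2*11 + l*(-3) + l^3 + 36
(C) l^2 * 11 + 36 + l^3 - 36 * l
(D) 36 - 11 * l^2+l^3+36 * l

Expanding (l+6)*(l+3)*(l+2):
= 11*l^2 + l*36 + l^3 + 36
A) 11*l^2 + l*36 + l^3 + 36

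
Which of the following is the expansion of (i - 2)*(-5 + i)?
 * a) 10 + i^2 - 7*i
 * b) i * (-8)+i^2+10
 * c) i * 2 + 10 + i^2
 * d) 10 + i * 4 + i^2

Expanding (i - 2)*(-5 + i):
= 10 + i^2 - 7*i
a) 10 + i^2 - 7*i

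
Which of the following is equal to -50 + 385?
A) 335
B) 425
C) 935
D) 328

-50 + 385 = 335
A) 335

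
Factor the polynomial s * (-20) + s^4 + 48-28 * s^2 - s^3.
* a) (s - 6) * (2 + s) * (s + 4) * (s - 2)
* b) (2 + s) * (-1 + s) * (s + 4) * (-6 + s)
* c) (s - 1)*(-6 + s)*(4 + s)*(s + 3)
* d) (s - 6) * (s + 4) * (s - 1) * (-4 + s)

We need to factor s * (-20) + s^4 + 48-28 * s^2 - s^3.
The factored form is (2 + s) * (-1 + s) * (s + 4) * (-6 + s).
b) (2 + s) * (-1 + s) * (s + 4) * (-6 + s)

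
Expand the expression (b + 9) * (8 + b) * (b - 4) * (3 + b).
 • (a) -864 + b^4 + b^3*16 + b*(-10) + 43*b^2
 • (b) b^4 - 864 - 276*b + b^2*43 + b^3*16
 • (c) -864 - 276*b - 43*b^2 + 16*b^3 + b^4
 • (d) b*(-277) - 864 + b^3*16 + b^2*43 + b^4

Expanding (b + 9) * (8 + b) * (b - 4) * (3 + b):
= b^4 - 864 - 276*b + b^2*43 + b^3*16
b) b^4 - 864 - 276*b + b^2*43 + b^3*16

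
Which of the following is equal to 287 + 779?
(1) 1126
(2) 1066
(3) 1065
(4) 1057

287 + 779 = 1066
2) 1066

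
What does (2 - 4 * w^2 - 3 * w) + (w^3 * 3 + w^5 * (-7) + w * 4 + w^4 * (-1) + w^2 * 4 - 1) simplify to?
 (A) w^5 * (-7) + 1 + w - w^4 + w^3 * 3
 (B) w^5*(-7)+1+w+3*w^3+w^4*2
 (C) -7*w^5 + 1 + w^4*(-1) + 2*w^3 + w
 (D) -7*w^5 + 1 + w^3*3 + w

Adding the polynomials and combining like terms:
(2 - 4*w^2 - 3*w) + (w^3*3 + w^5*(-7) + w*4 + w^4*(-1) + w^2*4 - 1)
= w^5 * (-7) + 1 + w - w^4 + w^3 * 3
A) w^5 * (-7) + 1 + w - w^4 + w^3 * 3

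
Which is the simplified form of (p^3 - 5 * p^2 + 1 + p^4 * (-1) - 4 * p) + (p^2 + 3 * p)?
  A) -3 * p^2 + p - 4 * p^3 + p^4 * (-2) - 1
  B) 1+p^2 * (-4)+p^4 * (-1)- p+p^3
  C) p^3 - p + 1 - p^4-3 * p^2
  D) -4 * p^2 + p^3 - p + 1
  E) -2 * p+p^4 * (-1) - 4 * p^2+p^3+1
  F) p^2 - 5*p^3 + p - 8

Adding the polynomials and combining like terms:
(p^3 - 5*p^2 + 1 + p^4*(-1) - 4*p) + (p^2 + 3*p)
= 1+p^2 * (-4)+p^4 * (-1)- p+p^3
B) 1+p^2 * (-4)+p^4 * (-1)- p+p^3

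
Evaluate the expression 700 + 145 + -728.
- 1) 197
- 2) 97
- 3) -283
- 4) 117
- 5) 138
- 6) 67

First: 700 + 145 = 845
Then: 845 + -728 = 117
4) 117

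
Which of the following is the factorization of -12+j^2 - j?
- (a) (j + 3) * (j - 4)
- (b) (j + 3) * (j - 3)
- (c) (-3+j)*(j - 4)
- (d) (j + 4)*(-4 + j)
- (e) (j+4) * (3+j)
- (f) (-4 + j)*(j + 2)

We need to factor -12+j^2 - j.
The factored form is (j + 3) * (j - 4).
a) (j + 3) * (j - 4)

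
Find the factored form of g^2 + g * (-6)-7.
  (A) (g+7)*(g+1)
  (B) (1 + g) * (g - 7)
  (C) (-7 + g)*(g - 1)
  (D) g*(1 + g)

We need to factor g^2 + g * (-6)-7.
The factored form is (1 + g) * (g - 7).
B) (1 + g) * (g - 7)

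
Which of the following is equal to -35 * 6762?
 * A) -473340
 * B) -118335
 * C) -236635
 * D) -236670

-35 * 6762 = -236670
D) -236670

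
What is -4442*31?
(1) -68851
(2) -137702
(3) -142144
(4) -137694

-4442 * 31 = -137702
2) -137702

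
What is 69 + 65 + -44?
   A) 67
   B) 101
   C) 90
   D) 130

First: 69 + 65 = 134
Then: 134 + -44 = 90
C) 90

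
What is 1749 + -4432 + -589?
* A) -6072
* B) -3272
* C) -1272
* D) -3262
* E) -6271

First: 1749 + -4432 = -2683
Then: -2683 + -589 = -3272
B) -3272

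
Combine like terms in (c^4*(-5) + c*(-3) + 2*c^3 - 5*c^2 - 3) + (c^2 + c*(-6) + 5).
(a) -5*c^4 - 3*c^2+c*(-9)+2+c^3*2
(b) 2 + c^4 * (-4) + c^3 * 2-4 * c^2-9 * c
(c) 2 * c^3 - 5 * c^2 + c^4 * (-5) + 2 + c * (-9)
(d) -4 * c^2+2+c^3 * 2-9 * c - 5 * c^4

Adding the polynomials and combining like terms:
(c^4*(-5) + c*(-3) + 2*c^3 - 5*c^2 - 3) + (c^2 + c*(-6) + 5)
= -4 * c^2+2+c^3 * 2-9 * c - 5 * c^4
d) -4 * c^2+2+c^3 * 2-9 * c - 5 * c^4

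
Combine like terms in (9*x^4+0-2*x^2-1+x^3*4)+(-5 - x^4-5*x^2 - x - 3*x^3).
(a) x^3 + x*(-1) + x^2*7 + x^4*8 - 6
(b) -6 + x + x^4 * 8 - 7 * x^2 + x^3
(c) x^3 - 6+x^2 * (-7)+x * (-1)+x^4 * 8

Adding the polynomials and combining like terms:
(9*x^4 + 0 - 2*x^2 - 1 + x^3*4) + (-5 - x^4 - 5*x^2 - x - 3*x^3)
= x^3 - 6+x^2 * (-7)+x * (-1)+x^4 * 8
c) x^3 - 6+x^2 * (-7)+x * (-1)+x^4 * 8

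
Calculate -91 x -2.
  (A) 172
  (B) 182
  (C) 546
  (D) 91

-91 * -2 = 182
B) 182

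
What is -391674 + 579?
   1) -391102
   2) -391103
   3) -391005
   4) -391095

-391674 + 579 = -391095
4) -391095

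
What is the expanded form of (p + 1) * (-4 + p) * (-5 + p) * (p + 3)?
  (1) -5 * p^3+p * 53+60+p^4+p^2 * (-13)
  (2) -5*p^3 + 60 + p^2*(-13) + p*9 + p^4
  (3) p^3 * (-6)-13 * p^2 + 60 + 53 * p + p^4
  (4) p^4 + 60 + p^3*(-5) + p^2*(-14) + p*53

Expanding (p + 1) * (-4 + p) * (-5 + p) * (p + 3):
= -5 * p^3+p * 53+60+p^4+p^2 * (-13)
1) -5 * p^3+p * 53+60+p^4+p^2 * (-13)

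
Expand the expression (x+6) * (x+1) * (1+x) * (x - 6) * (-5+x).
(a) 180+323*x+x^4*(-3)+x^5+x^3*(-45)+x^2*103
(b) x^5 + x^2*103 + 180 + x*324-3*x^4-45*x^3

Expanding (x+6) * (x+1) * (1+x) * (x - 6) * (-5+x):
= x^5 + x^2*103 + 180 + x*324-3*x^4-45*x^3
b) x^5 + x^2*103 + 180 + x*324-3*x^4-45*x^3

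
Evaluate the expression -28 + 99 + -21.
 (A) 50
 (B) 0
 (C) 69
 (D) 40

First: -28 + 99 = 71
Then: 71 + -21 = 50
A) 50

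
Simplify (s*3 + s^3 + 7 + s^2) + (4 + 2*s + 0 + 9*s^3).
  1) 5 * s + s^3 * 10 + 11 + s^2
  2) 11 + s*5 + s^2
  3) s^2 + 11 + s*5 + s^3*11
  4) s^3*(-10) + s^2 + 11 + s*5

Adding the polynomials and combining like terms:
(s*3 + s^3 + 7 + s^2) + (4 + 2*s + 0 + 9*s^3)
= 5 * s + s^3 * 10 + 11 + s^2
1) 5 * s + s^3 * 10 + 11 + s^2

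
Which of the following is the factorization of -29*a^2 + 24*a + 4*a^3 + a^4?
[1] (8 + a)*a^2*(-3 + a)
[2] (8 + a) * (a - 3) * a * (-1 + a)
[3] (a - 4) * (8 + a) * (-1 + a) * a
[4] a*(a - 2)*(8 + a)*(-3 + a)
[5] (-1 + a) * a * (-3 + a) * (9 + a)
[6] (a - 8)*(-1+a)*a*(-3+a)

We need to factor -29*a^2 + 24*a + 4*a^3 + a^4.
The factored form is (8 + a) * (a - 3) * a * (-1 + a).
2) (8 + a) * (a - 3) * a * (-1 + a)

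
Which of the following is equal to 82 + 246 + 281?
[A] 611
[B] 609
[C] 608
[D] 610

First: 82 + 246 = 328
Then: 328 + 281 = 609
B) 609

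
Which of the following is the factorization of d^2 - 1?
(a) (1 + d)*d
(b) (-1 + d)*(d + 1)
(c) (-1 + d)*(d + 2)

We need to factor d^2 - 1.
The factored form is (-1 + d)*(d + 1).
b) (-1 + d)*(d + 1)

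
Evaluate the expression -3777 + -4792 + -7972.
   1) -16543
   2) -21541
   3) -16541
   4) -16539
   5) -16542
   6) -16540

First: -3777 + -4792 = -8569
Then: -8569 + -7972 = -16541
3) -16541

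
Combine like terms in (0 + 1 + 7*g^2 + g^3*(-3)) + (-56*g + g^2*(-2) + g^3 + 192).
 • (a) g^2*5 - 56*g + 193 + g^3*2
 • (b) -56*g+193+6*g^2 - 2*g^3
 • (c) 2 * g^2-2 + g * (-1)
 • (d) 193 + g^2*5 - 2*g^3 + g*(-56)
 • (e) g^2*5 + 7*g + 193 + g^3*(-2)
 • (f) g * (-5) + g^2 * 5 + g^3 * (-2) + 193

Adding the polynomials and combining like terms:
(0 + 1 + 7*g^2 + g^3*(-3)) + (-56*g + g^2*(-2) + g^3 + 192)
= 193 + g^2*5 - 2*g^3 + g*(-56)
d) 193 + g^2*5 - 2*g^3 + g*(-56)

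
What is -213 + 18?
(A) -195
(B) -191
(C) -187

-213 + 18 = -195
A) -195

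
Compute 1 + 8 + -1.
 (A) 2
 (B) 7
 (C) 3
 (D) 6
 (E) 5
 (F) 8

First: 1 + 8 = 9
Then: 9 + -1 = 8
F) 8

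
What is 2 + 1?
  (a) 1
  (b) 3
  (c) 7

2 + 1 = 3
b) 3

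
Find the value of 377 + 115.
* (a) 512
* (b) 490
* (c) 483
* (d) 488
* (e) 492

377 + 115 = 492
e) 492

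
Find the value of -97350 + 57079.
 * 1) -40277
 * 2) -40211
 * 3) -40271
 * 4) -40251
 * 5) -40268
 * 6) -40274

-97350 + 57079 = -40271
3) -40271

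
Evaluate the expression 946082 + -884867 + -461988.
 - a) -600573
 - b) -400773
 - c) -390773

First: 946082 + -884867 = 61215
Then: 61215 + -461988 = -400773
b) -400773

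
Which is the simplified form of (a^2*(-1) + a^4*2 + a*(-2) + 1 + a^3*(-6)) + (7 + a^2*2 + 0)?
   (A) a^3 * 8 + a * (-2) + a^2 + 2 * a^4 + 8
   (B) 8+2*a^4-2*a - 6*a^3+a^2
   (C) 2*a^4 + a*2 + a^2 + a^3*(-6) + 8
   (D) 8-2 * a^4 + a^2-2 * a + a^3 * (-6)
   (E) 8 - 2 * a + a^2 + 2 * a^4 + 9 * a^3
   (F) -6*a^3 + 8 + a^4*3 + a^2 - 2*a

Adding the polynomials and combining like terms:
(a^2*(-1) + a^4*2 + a*(-2) + 1 + a^3*(-6)) + (7 + a^2*2 + 0)
= 8+2*a^4-2*a - 6*a^3+a^2
B) 8+2*a^4-2*a - 6*a^3+a^2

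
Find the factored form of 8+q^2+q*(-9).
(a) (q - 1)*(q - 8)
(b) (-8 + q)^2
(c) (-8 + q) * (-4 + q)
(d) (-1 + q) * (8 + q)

We need to factor 8+q^2+q*(-9).
The factored form is (q - 1)*(q - 8).
a) (q - 1)*(q - 8)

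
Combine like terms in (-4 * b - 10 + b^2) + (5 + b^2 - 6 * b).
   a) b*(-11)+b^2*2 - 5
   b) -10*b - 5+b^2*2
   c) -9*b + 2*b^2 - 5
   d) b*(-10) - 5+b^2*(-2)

Adding the polynomials and combining like terms:
(-4*b - 10 + b^2) + (5 + b^2 - 6*b)
= -10*b - 5+b^2*2
b) -10*b - 5+b^2*2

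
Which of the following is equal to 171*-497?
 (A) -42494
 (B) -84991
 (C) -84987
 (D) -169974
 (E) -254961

171 * -497 = -84987
C) -84987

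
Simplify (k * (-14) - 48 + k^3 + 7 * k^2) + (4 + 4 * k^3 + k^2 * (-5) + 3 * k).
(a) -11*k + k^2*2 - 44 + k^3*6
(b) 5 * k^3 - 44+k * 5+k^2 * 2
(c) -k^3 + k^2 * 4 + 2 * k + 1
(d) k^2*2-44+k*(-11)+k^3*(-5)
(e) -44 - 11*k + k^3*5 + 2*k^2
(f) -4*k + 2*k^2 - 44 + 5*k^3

Adding the polynomials and combining like terms:
(k*(-14) - 48 + k^3 + 7*k^2) + (4 + 4*k^3 + k^2*(-5) + 3*k)
= -44 - 11*k + k^3*5 + 2*k^2
e) -44 - 11*k + k^3*5 + 2*k^2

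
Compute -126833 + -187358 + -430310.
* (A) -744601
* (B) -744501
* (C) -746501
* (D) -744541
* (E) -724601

First: -126833 + -187358 = -314191
Then: -314191 + -430310 = -744501
B) -744501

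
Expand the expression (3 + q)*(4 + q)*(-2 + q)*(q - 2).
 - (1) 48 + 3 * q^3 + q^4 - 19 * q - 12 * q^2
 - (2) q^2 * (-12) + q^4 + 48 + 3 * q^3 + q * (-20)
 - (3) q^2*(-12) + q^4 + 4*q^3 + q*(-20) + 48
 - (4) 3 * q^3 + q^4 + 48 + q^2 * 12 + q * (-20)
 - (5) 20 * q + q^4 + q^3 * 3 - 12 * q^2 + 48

Expanding (3 + q)*(4 + q)*(-2 + q)*(q - 2):
= q^2 * (-12) + q^4 + 48 + 3 * q^3 + q * (-20)
2) q^2 * (-12) + q^4 + 48 + 3 * q^3 + q * (-20)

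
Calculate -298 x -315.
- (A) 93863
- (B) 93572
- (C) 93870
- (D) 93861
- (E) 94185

-298 * -315 = 93870
C) 93870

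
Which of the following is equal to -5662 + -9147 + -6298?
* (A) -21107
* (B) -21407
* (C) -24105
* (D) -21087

First: -5662 + -9147 = -14809
Then: -14809 + -6298 = -21107
A) -21107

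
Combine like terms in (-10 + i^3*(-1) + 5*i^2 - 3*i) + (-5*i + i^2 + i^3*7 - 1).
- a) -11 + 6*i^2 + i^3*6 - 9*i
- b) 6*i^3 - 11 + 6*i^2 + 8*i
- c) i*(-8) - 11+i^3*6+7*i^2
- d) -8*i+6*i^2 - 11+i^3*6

Adding the polynomials and combining like terms:
(-10 + i^3*(-1) + 5*i^2 - 3*i) + (-5*i + i^2 + i^3*7 - 1)
= -8*i+6*i^2 - 11+i^3*6
d) -8*i+6*i^2 - 11+i^3*6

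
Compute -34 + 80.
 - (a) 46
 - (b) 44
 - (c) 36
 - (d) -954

-34 + 80 = 46
a) 46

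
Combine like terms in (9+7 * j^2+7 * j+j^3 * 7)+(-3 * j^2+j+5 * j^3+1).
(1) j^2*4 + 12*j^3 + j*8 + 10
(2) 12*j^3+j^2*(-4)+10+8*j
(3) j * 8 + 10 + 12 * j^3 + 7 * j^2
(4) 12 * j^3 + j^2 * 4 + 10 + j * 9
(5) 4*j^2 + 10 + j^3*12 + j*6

Adding the polynomials and combining like terms:
(9 + 7*j^2 + 7*j + j^3*7) + (-3*j^2 + j + 5*j^3 + 1)
= j^2*4 + 12*j^3 + j*8 + 10
1) j^2*4 + 12*j^3 + j*8 + 10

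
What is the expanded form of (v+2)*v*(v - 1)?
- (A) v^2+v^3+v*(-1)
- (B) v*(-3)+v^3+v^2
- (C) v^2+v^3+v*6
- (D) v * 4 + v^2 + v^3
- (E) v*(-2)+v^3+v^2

Expanding (v+2)*v*(v - 1):
= v*(-2)+v^3+v^2
E) v*(-2)+v^3+v^2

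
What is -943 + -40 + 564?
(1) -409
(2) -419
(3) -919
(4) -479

First: -943 + -40 = -983
Then: -983 + 564 = -419
2) -419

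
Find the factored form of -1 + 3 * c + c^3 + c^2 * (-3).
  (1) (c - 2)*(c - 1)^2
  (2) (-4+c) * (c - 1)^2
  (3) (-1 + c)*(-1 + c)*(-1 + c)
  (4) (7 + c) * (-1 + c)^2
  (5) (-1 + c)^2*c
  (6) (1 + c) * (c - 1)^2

We need to factor -1 + 3 * c + c^3 + c^2 * (-3).
The factored form is (-1 + c)*(-1 + c)*(-1 + c).
3) (-1 + c)*(-1 + c)*(-1 + c)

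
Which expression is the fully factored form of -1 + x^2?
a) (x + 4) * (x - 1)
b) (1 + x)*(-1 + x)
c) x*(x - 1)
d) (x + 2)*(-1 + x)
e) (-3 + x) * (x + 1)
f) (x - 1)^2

We need to factor -1 + x^2.
The factored form is (1 + x)*(-1 + x).
b) (1 + x)*(-1 + x)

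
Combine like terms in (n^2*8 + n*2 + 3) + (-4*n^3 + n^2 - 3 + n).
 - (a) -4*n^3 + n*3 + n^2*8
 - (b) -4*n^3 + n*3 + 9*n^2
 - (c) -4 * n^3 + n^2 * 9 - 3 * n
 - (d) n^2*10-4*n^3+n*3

Adding the polynomials and combining like terms:
(n^2*8 + n*2 + 3) + (-4*n^3 + n^2 - 3 + n)
= -4*n^3 + n*3 + 9*n^2
b) -4*n^3 + n*3 + 9*n^2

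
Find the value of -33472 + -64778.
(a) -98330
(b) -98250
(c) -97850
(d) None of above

-33472 + -64778 = -98250
b) -98250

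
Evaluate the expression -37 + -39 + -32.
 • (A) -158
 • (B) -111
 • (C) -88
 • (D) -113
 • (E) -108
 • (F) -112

First: -37 + -39 = -76
Then: -76 + -32 = -108
E) -108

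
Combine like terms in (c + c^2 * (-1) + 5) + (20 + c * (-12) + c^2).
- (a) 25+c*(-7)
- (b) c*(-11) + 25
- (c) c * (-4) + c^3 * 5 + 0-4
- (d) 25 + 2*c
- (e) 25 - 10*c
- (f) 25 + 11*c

Adding the polynomials and combining like terms:
(c + c^2*(-1) + 5) + (20 + c*(-12) + c^2)
= c*(-11) + 25
b) c*(-11) + 25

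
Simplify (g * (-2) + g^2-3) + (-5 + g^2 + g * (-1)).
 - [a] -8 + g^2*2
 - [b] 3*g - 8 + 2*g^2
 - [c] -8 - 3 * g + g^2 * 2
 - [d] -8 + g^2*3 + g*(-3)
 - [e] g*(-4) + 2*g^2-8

Adding the polynomials and combining like terms:
(g*(-2) + g^2 - 3) + (-5 + g^2 + g*(-1))
= -8 - 3 * g + g^2 * 2
c) -8 - 3 * g + g^2 * 2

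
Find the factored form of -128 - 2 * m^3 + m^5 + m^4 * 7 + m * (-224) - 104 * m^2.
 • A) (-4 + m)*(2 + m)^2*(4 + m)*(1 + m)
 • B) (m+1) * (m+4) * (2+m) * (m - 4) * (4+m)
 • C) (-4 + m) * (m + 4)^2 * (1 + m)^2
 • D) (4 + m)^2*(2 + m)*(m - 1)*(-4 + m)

We need to factor -128 - 2 * m^3 + m^5 + m^4 * 7 + m * (-224) - 104 * m^2.
The factored form is (m+1) * (m+4) * (2+m) * (m - 4) * (4+m).
B) (m+1) * (m+4) * (2+m) * (m - 4) * (4+m)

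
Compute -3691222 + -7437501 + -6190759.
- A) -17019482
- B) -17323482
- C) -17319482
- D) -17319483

First: -3691222 + -7437501 = -11128723
Then: -11128723 + -6190759 = -17319482
C) -17319482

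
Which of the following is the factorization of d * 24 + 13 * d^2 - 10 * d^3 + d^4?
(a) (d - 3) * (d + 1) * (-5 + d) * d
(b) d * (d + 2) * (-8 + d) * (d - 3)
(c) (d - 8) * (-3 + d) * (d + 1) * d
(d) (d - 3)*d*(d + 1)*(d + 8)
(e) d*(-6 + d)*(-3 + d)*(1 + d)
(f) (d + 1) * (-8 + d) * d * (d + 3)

We need to factor d * 24 + 13 * d^2 - 10 * d^3 + d^4.
The factored form is (d - 8) * (-3 + d) * (d + 1) * d.
c) (d - 8) * (-3 + d) * (d + 1) * d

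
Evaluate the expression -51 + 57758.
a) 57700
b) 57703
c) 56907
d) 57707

-51 + 57758 = 57707
d) 57707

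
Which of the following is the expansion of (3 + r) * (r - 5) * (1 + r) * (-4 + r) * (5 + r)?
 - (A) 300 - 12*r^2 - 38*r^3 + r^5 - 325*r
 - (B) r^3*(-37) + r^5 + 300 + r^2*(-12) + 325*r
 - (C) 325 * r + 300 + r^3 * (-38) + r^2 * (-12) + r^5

Expanding (3 + r) * (r - 5) * (1 + r) * (-4 + r) * (5 + r):
= 325 * r + 300 + r^3 * (-38) + r^2 * (-12) + r^5
C) 325 * r + 300 + r^3 * (-38) + r^2 * (-12) + r^5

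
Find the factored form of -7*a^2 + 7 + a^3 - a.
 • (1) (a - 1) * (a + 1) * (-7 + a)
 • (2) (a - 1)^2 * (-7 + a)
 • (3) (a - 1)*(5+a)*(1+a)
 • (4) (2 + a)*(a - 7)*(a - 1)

We need to factor -7*a^2 + 7 + a^3 - a.
The factored form is (a - 1) * (a + 1) * (-7 + a).
1) (a - 1) * (a + 1) * (-7 + a)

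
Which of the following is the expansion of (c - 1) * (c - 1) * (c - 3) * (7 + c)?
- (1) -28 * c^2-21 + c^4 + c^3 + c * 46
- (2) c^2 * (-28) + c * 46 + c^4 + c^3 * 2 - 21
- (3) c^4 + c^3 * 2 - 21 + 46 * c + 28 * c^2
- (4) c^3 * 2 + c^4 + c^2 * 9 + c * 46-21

Expanding (c - 1) * (c - 1) * (c - 3) * (7 + c):
= c^2 * (-28) + c * 46 + c^4 + c^3 * 2 - 21
2) c^2 * (-28) + c * 46 + c^4 + c^3 * 2 - 21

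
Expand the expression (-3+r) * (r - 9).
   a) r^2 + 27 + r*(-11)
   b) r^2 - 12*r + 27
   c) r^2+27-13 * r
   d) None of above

Expanding (-3+r) * (r - 9):
= r^2 - 12*r + 27
b) r^2 - 12*r + 27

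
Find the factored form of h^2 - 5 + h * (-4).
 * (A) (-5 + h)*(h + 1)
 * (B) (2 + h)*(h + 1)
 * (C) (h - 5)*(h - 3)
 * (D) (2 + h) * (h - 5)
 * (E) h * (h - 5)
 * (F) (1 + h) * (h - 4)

We need to factor h^2 - 5 + h * (-4).
The factored form is (-5 + h)*(h + 1).
A) (-5 + h)*(h + 1)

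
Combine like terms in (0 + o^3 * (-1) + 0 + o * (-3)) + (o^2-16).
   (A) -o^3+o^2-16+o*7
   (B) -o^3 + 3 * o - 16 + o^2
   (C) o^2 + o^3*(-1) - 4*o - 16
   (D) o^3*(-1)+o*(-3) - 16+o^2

Adding the polynomials and combining like terms:
(0 + o^3*(-1) + 0 + o*(-3)) + (o^2 - 16)
= o^3*(-1)+o*(-3) - 16+o^2
D) o^3*(-1)+o*(-3) - 16+o^2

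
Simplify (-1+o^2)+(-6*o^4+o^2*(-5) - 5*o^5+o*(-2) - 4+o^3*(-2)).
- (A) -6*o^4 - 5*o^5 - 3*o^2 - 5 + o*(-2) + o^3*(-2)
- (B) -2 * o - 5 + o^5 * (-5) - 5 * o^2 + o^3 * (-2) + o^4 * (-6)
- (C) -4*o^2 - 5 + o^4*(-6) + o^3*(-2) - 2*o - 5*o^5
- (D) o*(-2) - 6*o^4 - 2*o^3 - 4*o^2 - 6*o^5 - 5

Adding the polynomials and combining like terms:
(-1 + o^2) + (-6*o^4 + o^2*(-5) - 5*o^5 + o*(-2) - 4 + o^3*(-2))
= -4*o^2 - 5 + o^4*(-6) + o^3*(-2) - 2*o - 5*o^5
C) -4*o^2 - 5 + o^4*(-6) + o^3*(-2) - 2*o - 5*o^5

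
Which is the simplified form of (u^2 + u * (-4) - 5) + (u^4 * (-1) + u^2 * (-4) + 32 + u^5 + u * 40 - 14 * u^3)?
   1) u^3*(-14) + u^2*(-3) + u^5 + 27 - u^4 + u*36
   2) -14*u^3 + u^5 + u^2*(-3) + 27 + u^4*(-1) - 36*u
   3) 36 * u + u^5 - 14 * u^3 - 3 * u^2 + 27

Adding the polynomials and combining like terms:
(u^2 + u*(-4) - 5) + (u^4*(-1) + u^2*(-4) + 32 + u^5 + u*40 - 14*u^3)
= u^3*(-14) + u^2*(-3) + u^5 + 27 - u^4 + u*36
1) u^3*(-14) + u^2*(-3) + u^5 + 27 - u^4 + u*36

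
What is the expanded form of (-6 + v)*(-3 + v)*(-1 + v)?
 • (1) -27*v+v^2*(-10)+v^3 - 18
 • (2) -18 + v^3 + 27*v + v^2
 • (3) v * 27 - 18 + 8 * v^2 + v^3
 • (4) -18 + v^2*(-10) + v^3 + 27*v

Expanding (-6 + v)*(-3 + v)*(-1 + v):
= -18 + v^2*(-10) + v^3 + 27*v
4) -18 + v^2*(-10) + v^3 + 27*v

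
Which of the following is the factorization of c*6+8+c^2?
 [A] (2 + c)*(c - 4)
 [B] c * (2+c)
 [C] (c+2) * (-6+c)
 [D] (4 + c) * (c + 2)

We need to factor c*6+8+c^2.
The factored form is (4 + c) * (c + 2).
D) (4 + c) * (c + 2)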